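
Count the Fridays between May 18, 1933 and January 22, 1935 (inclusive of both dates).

88

May 18, 1933 is a Thursday.
From May 18, 1933 to January 22, 1935 is 615 days inclusive.
615 = 7 × 87 + 6, so there are 87 full weeks plus 6 extra days.
Each full week contributes one Friday: 87 so far.
The 6 extra days are Thursday, Friday, Saturday, Sunday, Monday, Tuesday — 1 of them qualifies.
Total: 87 + 1 = 88.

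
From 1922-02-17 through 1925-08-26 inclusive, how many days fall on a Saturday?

184

1922-02-17 is a Friday.
The range spans 1287 days (inclusive of both endpoints).
1287 = 7 × 183 + 6, so there are 183 full weeks plus 6 extra days.
Each full week contributes one Saturday: 183 so far.
The 6 extra days are Fri, Sat, Sun, Mon, Tue, Wed — 1 of them qualifies.
Total: 183 + 1 = 184.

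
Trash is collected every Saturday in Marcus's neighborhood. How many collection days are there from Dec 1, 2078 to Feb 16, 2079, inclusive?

11

Dec 1, 2078 is a Thursday.
That's 78 days from start to end, counting both.
78 = 7 × 11 + 1, so there are 11 full weeks plus 1 extra day.
Each full week contributes one Saturday: 11 so far.
The 1 extra day is Thu — none qualify.
Total: 11 + 0 = 11.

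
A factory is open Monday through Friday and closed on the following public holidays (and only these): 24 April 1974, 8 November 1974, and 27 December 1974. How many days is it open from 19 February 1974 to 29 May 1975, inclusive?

330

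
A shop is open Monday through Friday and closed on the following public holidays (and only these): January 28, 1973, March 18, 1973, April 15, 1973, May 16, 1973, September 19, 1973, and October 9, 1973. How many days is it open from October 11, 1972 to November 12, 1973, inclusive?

281

October 11, 1972 is a Wednesday.
That's 398 days from start to end, counting both.
398 = 7 × 56 + 6, so there are 56 full weeks plus 6 extra days.
Each full week contributes 5 weekdays (Mon–Fri): 56 × 5 = 280.
The 6 extra days are Wed, Thu, Fri, Sat, Sun, Mon — 4 of them qualify.
Total: 280 + 4 = 284.
Holidays: January 28, 1973 (Sun); March 18, 1973 (Sun); April 15, 1973 (Sun); May 16, 1973 (Wed); September 19, 1973 (Wed); October 9, 1973 (Tue).
3 of the 6 holidays fall on weekdays; the rest are weekends and were already excluded.
Business days: 284 − 3 = 281.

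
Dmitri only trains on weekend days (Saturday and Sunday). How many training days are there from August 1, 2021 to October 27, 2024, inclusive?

339

August 1, 2021 is a Sunday.
From August 1, 2021 to October 27, 2024 is 1184 days inclusive.
1184 = 7 × 169 + 1, so there are 169 full weeks plus 1 extra day.
Each full week contributes 2 weekend days (Sat, Sun): 169 × 2 = 338.
The 1 extra day is Sun — 1 of them qualifies.
Total: 338 + 1 = 339.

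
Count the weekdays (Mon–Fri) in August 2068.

23

August 1, 2068 is a Wednesday.
The range spans 31 days (inclusive of both endpoints).
31 = 7 × 4 + 3, so there are 4 full weeks plus 3 extra days.
Each full week contributes 5 weekdays (Mon–Fri): 4 × 5 = 20.
The 3 extra days are Wed, Thu, Fri — 3 of them qualify.
Total: 20 + 3 = 23.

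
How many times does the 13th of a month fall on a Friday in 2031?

The 13th falls on a Friday when the month's 13th has weekday Fri.
Jan 13 is Mon; Feb 13 is Thu; Mar 13 is Thu; Apr 13 is Sun; May 13 is Tue; Jun 13 is Fri ✓; Jul 13 is Sun; Aug 13 is Wed; Sep 13 is Sat; Oct 13 is Mon; Nov 13 is Thu; Dec 13 is Sat.
Friday the 13ths: Jun.

1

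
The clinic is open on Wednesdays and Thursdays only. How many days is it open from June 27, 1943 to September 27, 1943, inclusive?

June 27, 1943 is a Sunday.
That's 93 days from start to end, counting both.
93 = 7 × 13 + 2, so there are 13 full weeks plus 2 extra days.
Each full week contributes 2 days from the set (Wed, Thu): 13 × 2 = 26.
The 2 extra days are Sun, Mon — none qualify.
Total: 26 + 0 = 26.

26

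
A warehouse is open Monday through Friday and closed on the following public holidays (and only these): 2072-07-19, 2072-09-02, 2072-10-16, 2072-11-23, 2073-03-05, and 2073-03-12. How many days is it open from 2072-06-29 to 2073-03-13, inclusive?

181 working days

2072-06-29 is a Wednesday.
The range spans 258 days (inclusive of both endpoints).
258 = 7 × 36 + 6, so there are 36 full weeks plus 6 extra days.
Each full week contributes 5 weekdays (Mon–Fri): 36 × 5 = 180.
The 6 extra days are Wed, Thu, Fri, Sat, Sun, Mon — 4 of them qualify.
Total: 180 + 4 = 184.
Holidays: 2072-07-19 (Tue); 2072-09-02 (Fri); 2072-10-16 (Sun); 2072-11-23 (Wed); 2073-03-05 (Sun); 2073-03-12 (Sun).
3 of the 6 holidays fall on weekdays; the rest are weekends and were already excluded.
Business days: 184 − 3 = 181.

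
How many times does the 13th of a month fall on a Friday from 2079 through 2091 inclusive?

Friday-the-13ths by year:
2079: Jan, Oct
2080: Sep, Dec
2081: Jun
2082: Feb, Mar, Nov
2083: Aug
2084: Oct
2085: Apr, Jul
2086: Sep, Dec
2087: Jun
2088: Feb, Aug
2089: May
2090: Jan, Oct
2091: Apr, Jul

22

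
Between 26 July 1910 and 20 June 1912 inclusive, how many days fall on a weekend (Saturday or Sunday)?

198

26 July 1910 is a Tuesday.
From 26 July 1910 to 20 June 1912 is 696 days inclusive.
696 = 7 × 99 + 3, so there are 99 full weeks plus 3 extra days.
Each full week contributes 2 weekend days (Sat, Sun): 99 × 2 = 198.
The 3 extra days are Tuesday, Wednesday, Thursday — none qualify.
Total: 198 + 0 = 198.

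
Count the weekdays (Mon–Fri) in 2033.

260

January 1, 2033 is a Saturday.
The range spans 365 days (inclusive of both endpoints).
365 = 7 × 52 + 1, so there are 52 full weeks plus 1 extra day.
Each full week contributes 5 weekdays (Mon–Fri): 52 × 5 = 260.
The 1 extra day is Sat — none qualify.
Total: 260 + 0 = 260.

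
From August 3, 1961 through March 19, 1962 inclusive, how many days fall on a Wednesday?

32 Wednesdays

August 3, 1961 is a Thursday.
That's 229 days from start to end, counting both.
229 = 7 × 32 + 5, so there are 32 full weeks plus 5 extra days.
Each full week contributes one Wednesday: 32 so far.
The 5 extra days are Thursday, Friday, Saturday, Sunday, Monday — none qualify.
Total: 32 + 0 = 32.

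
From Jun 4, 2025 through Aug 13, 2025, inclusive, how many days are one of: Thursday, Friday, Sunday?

30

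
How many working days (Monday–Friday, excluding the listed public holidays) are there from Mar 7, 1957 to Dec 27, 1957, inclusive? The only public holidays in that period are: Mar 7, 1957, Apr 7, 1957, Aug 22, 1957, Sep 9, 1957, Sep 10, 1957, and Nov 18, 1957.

207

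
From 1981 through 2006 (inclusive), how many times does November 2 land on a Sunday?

Day of week of November 2 in each year:
1981: Mon, 1982: Tue, 1983: Wed, 1984: Fri, 1985: Sat, 1986: Sun ✓, 1987: Mon, 1988: Wed, 1989: Thu, 1990: Fri, 1991: Sat, 1992: Mon, 1993: Tue, 1994: Wed, 1995: Thu, 1996: Sat, 1997: Sun ✓, 1998: Mon, 1999: Tue, 2000: Thu, 2001: Fri, 2002: Sat, 2003: Sun ✓, 2004: Tue, 2005: Wed, 2006: Thu
Sundays: 1986, 1997, 2003.

3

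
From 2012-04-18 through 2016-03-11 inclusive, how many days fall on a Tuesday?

2012-04-18 is a Wednesday.
That's 1424 days from start to end, counting both.
1424 = 7 × 203 + 3, so there are 203 full weeks plus 3 extra days.
Each full week contributes one Tuesday: 203 so far.
The 3 extra days are Wed, Thu, Fri — none qualify.
Total: 203 + 0 = 203.

203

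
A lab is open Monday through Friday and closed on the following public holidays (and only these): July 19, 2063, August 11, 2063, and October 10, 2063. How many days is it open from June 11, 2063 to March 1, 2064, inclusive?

June 11, 2063 is a Monday.
From June 11, 2063 to March 1, 2064 is 265 days inclusive.
265 = 7 × 37 + 6, so there are 37 full weeks plus 6 extra days.
Each full week contributes 5 weekdays (Mon–Fri): 37 × 5 = 185.
The 6 extra days are Monday, Tuesday, Wednesday, Thursday, Friday, Saturday — 5 of them qualify.
Total: 185 + 5 = 190.
Holidays: July 19, 2063 (Thu); August 11, 2063 (Sat); October 10, 2063 (Wed).
2 of the 3 holidays fall on weekdays; the rest are weekends and were already excluded.
Business days: 190 − 2 = 188.

188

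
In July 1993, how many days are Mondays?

4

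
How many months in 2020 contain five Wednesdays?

A month has five Wednesdays exactly when Wednesday falls within its first (length − 28) days.
Jan: 31 days, starts Wed → 5 of Wed, Thu, Fri ✓
Feb: 29 days, starts Sat → 5 of Sat
Mar: 31 days, starts Sun → 5 of Sun, Mon, Tue
Apr: 30 days, starts Wed → 5 of Wed, Thu ✓
May: 31 days, starts Fri → 5 of Fri, Sat, Sun
Jun: 30 days, starts Mon → 5 of Mon, Tue
Jul: 31 days, starts Wed → 5 of Wed, Thu, Fri ✓
Aug: 31 days, starts Sat → 5 of Sat, Sun, Mon
Sep: 30 days, starts Tue → 5 of Tue, Wed ✓
Oct: 31 days, starts Thu → 5 of Thu, Fri, Sat
Nov: 30 days, starts Sun → 5 of Sun, Mon
Dec: 31 days, starts Tue → 5 of Tue, Wed, Thu ✓
Months with five Wednesdays: Jan, Apr, Jul, Sep, Dec.

5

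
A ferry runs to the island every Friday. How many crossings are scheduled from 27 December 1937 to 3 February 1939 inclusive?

27 December 1937 is a Monday.
The range spans 404 days (inclusive of both endpoints).
404 = 7 × 57 + 5, so there are 57 full weeks plus 5 extra days.
Each full week contributes one Friday: 57 so far.
The 5 extra days are Mon, Tue, Wed, Thu, Fri — 1 of them qualifies.
Total: 57 + 1 = 58.

58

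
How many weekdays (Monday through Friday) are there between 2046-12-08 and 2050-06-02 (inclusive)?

909

2046-12-08 is a Saturday.
From 2046-12-08 to 2050-06-02 is 1273 days inclusive.
1273 = 7 × 181 + 6, so there are 181 full weeks plus 6 extra days.
Each full week contributes 5 weekdays (Mon–Fri): 181 × 5 = 905.
The 6 extra days are Saturday, Sunday, Monday, Tuesday, Wednesday, Thursday — 4 of them qualify.
Total: 905 + 4 = 909.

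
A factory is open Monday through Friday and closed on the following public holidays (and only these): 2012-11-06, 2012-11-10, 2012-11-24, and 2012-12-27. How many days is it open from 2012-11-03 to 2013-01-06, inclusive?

2012-11-03 is a Saturday.
From 2012-11-03 to 2013-01-06 is 65 days inclusive.
65 = 7 × 9 + 2, so there are 9 full weeks plus 2 extra days.
Each full week contributes 5 weekdays (Mon–Fri): 9 × 5 = 45.
The 2 extra days are Saturday, Sunday — none qualify.
Total: 45 + 0 = 45.
Holidays: 2012-11-06 (Tue); 2012-11-10 (Sat); 2012-11-24 (Sat); 2012-12-27 (Thu).
2 of the 4 holidays fall on weekdays; the rest are weekends and were already excluded.
Business days: 45 − 2 = 43.

43 business days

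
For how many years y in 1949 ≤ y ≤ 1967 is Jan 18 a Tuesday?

3

Day of week of January 18 in each year:
1949: Tue ✓, 1950: Wed, 1951: Thu, 1952: Fri, 1953: Sun, 1954: Mon, 1955: Tue ✓, 1956: Wed, 1957: Fri, 1958: Sat, 1959: Sun, 1960: Mon, 1961: Wed, 1962: Thu, 1963: Fri, 1964: Sat, 1965: Mon, 1966: Tue ✓, 1967: Wed
Tuesdays: 1949, 1955, 1966.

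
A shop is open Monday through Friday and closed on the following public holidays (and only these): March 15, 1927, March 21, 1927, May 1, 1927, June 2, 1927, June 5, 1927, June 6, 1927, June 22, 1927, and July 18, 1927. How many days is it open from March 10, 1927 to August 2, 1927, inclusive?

98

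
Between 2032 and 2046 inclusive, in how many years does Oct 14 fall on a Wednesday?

2

Day of week of October 14 in each year:
2032: Thu, 2033: Fri, 2034: Sat, 2035: Sun, 2036: Tue, 2037: Wed ✓, 2038: Thu, 2039: Fri, 2040: Sun, 2041: Mon, 2042: Tue, 2043: Wed ✓, 2044: Fri, 2045: Sat, 2046: Sun
Wednesdays: 2037, 2043.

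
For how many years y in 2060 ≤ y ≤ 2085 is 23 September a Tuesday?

3

Day of week of September 23 in each year:
2060: Thu, 2061: Fri, 2062: Sat, 2063: Sun, 2064: Tue ✓, 2065: Wed, 2066: Thu, 2067: Fri, 2068: Sun, 2069: Mon, 2070: Tue ✓, 2071: Wed, 2072: Fri, 2073: Sat, 2074: Sun, 2075: Mon, 2076: Wed, 2077: Thu, 2078: Fri, 2079: Sat, 2080: Mon, 2081: Tue ✓, 2082: Wed, 2083: Thu, 2084: Sat, 2085: Sun
Tuesdays: 2064, 2070, 2081.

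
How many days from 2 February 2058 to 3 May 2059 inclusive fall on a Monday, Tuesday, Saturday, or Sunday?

261

2 February 2058 is a Saturday.
That's 456 days from start to end, counting both.
456 = 7 × 65 + 1, so there are 65 full weeks plus 1 extra day.
Each full week contributes 4 days from the set (Mon, Tue, Sat, Sun): 65 × 4 = 260.
The 1 extra day is Sat — 1 of them qualifies.
Total: 260 + 1 = 261.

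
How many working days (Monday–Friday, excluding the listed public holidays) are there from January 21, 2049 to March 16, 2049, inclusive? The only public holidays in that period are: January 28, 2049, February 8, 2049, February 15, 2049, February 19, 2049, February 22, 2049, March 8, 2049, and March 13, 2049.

33

January 21, 2049 is a Thursday.
From January 21, 2049 to March 16, 2049 is 55 days inclusive.
55 = 7 × 7 + 6, so there are 7 full weeks plus 6 extra days.
Each full week contributes 5 weekdays (Mon–Fri): 7 × 5 = 35.
The 6 extra days are Thu, Fri, Sat, Sun, Mon, Tue — 4 of them qualify.
Total: 35 + 4 = 39.
Holidays: January 28, 2049 (Thu); February 8, 2049 (Mon); February 15, 2049 (Mon); February 19, 2049 (Fri); February 22, 2049 (Mon); March 8, 2049 (Mon); March 13, 2049 (Sat).
6 of the 7 holidays fall on weekdays; the rest are weekends and were already excluded.
Business days: 39 − 6 = 33.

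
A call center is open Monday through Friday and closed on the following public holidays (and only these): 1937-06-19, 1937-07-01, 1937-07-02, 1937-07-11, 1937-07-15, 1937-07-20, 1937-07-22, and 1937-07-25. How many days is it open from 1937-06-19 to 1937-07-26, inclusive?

21 business days

1937-06-19 is a Saturday.
From 1937-06-19 to 1937-07-26 is 38 days inclusive.
38 = 7 × 5 + 3, so there are 5 full weeks plus 3 extra days.
Each full week contributes 5 weekdays (Mon–Fri): 5 × 5 = 25.
The 3 extra days are Saturday, Sunday, Monday — 1 of them qualifies.
Total: 25 + 1 = 26.
Holidays: 1937-06-19 (Sat); 1937-07-01 (Thu); 1937-07-02 (Fri); 1937-07-11 (Sun); 1937-07-15 (Thu); 1937-07-20 (Tue); 1937-07-22 (Thu); 1937-07-25 (Sun).
5 of the 8 holidays fall on weekdays; the rest are weekends and were already excluded.
Business days: 26 − 5 = 21.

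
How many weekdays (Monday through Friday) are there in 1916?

260

January 1, 1916 is a Saturday.
That's 366 days from start to end, counting both.
366 = 7 × 52 + 2, so there are 52 full weeks plus 2 extra days.
Each full week contributes 5 weekdays (Mon–Fri): 52 × 5 = 260.
The 2 extra days are Sat, Sun — none qualify.
Total: 260 + 0 = 260.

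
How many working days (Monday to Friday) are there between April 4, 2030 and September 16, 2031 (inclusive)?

April 4, 2030 is a Thursday.
The range spans 531 days (inclusive of both endpoints).
531 = 7 × 75 + 6, so there are 75 full weeks plus 6 extra days.
Each full week contributes 5 weekdays (Mon–Fri): 75 × 5 = 375.
The 6 extra days are Thu, Fri, Sat, Sun, Mon, Tue — 4 of them qualify.
Total: 375 + 4 = 379.

379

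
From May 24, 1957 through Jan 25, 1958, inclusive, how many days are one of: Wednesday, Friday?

71

May 24, 1957 is a Friday.
The range spans 247 days (inclusive of both endpoints).
247 = 7 × 35 + 2, so there are 35 full weeks plus 2 extra days.
Each full week contributes 2 days from the set (Wed, Fri): 35 × 2 = 70.
The 2 extra days are Friday, Saturday — 1 of them qualifies.
Total: 70 + 1 = 71.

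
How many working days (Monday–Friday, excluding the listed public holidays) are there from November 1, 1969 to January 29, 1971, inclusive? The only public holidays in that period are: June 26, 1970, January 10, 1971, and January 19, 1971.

323

November 1, 1969 is a Saturday.
From November 1, 1969 to January 29, 1971 is 455 days inclusive.
455 = 7 × 65, so the span is exactly 65 full weeks.
Each full week contributes 5 weekdays (Mon–Fri): 65 × 5 = 325.
Holidays: June 26, 1970 (Fri); January 10, 1971 (Sun); January 19, 1971 (Tue).
2 of the 3 holidays fall on weekdays; the rest are weekends and were already excluded.
Business days: 325 − 2 = 323.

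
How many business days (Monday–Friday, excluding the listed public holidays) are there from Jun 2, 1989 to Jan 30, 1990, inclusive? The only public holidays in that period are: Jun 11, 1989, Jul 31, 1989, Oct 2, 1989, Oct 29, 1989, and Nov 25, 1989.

171

Jun 2, 1989 is a Friday.
From Jun 2, 1989 to Jan 30, 1990 is 243 days inclusive.
243 = 7 × 34 + 5, so there are 34 full weeks plus 5 extra days.
Each full week contributes 5 weekdays (Mon–Fri): 34 × 5 = 170.
The 5 extra days are Friday, Saturday, Sunday, Monday, Tuesday — 3 of them qualify.
Total: 170 + 3 = 173.
Holidays: Jun 11, 1989 (Sun); Jul 31, 1989 (Mon); Oct 2, 1989 (Mon); Oct 29, 1989 (Sun); Nov 25, 1989 (Sat).
2 of the 5 holidays fall on weekdays; the rest are weekends and were already excluded.
Business days: 173 − 2 = 171.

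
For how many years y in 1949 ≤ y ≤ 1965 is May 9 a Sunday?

Day of week of May 9 in each year:
1949: Mon, 1950: Tue, 1951: Wed, 1952: Fri, 1953: Sat, 1954: Sun ✓, 1955: Mon, 1956: Wed, 1957: Thu, 1958: Fri, 1959: Sat, 1960: Mon, 1961: Tue, 1962: Wed, 1963: Thu, 1964: Sat, 1965: Sun ✓
Sundays: 1954, 1965.

2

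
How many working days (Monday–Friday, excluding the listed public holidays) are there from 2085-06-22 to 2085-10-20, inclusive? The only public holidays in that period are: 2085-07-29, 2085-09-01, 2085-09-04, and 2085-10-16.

2085-06-22 is a Friday.
That's 121 days from start to end, counting both.
121 = 7 × 17 + 2, so there are 17 full weeks plus 2 extra days.
Each full week contributes 5 weekdays (Mon–Fri): 17 × 5 = 85.
The 2 extra days are Friday, Saturday — 1 of them qualifies.
Total: 85 + 1 = 86.
Holidays: 2085-07-29 (Sun); 2085-09-01 (Sat); 2085-09-04 (Tue); 2085-10-16 (Tue).
2 of the 4 holidays fall on weekdays; the rest are weekends and were already excluded.
Business days: 86 − 2 = 84.

84 working days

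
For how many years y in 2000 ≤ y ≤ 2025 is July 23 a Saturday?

4

Day of week of July 23 in each year:
2000: Sun, 2001: Mon, 2002: Tue, 2003: Wed, 2004: Fri, 2005: Sat ✓, 2006: Sun, 2007: Mon, 2008: Wed, 2009: Thu, 2010: Fri, 2011: Sat ✓, 2012: Mon, 2013: Tue, 2014: Wed, 2015: Thu, 2016: Sat ✓, 2017: Sun, 2018: Mon, 2019: Tue, 2020: Thu, 2021: Fri, 2022: Sat ✓, 2023: Sun, 2024: Tue, 2025: Wed
Saturdays: 2005, 2011, 2016, 2022.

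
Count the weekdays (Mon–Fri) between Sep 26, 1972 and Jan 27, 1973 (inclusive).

89

Sep 26, 1972 is a Tuesday.
The range spans 124 days (inclusive of both endpoints).
124 = 7 × 17 + 5, so there are 17 full weeks plus 5 extra days.
Each full week contributes 5 weekdays (Mon–Fri): 17 × 5 = 85.
The 5 extra days are Tuesday, Wednesday, Thursday, Friday, Saturday — 4 of them qualify.
Total: 85 + 4 = 89.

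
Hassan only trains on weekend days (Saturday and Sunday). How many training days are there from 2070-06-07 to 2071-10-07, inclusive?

140

2070-06-07 is a Saturday.
That's 488 days from start to end, counting both.
488 = 7 × 69 + 5, so there are 69 full weeks plus 5 extra days.
Each full week contributes 2 weekend days (Sat, Sun): 69 × 2 = 138.
The 5 extra days are Saturday, Sunday, Monday, Tuesday, Wednesday — 2 of them qualify.
Total: 138 + 2 = 140.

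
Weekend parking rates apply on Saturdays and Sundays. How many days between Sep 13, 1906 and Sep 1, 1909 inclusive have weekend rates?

Sep 13, 1906 is a Thursday.
The range spans 1085 days (inclusive of both endpoints).
1085 = 7 × 155, so the span is exactly 155 full weeks.
Each full week contributes 2 weekend days (Sat, Sun): 155 × 2 = 310.
Total: 310.

310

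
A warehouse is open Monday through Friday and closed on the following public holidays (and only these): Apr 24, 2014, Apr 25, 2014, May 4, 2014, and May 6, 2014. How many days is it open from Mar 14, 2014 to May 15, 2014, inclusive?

42

Mar 14, 2014 is a Friday.
That's 63 days from start to end, counting both.
63 = 7 × 9, so the span is exactly 9 full weeks.
Each full week contributes 5 weekdays (Mon–Fri): 9 × 5 = 45.
Total: 45.
Holidays: Apr 24, 2014 (Thu); Apr 25, 2014 (Fri); May 4, 2014 (Sun); May 6, 2014 (Tue).
3 of the 4 holidays fall on weekdays; the rest are weekends and were already excluded.
Business days: 45 − 3 = 42.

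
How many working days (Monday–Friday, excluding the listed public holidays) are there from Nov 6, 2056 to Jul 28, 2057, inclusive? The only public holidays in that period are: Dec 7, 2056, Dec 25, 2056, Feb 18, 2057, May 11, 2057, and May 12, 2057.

Nov 6, 2056 is a Monday.
That's 265 days from start to end, counting both.
265 = 7 × 37 + 6, so there are 37 full weeks plus 6 extra days.
Each full week contributes 5 weekdays (Mon–Fri): 37 × 5 = 185.
The 6 extra days are Mon, Tue, Wed, Thu, Fri, Sat — 5 of them qualify.
Total: 185 + 5 = 190.
Holidays: Dec 7, 2056 (Thu); Dec 25, 2056 (Mon); Feb 18, 2057 (Sun); May 11, 2057 (Fri); May 12, 2057 (Sat).
3 of the 5 holidays fall on weekdays; the rest are weekends and were already excluded.
Business days: 190 − 3 = 187.

187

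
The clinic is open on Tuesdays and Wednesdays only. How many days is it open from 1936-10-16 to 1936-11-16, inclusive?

8

1936-10-16 is a Friday.
From 1936-10-16 to 1936-11-16 is 32 days inclusive.
32 = 7 × 4 + 4, so there are 4 full weeks plus 4 extra days.
Each full week contributes 2 days from the set (Tue, Wed): 4 × 2 = 8.
The 4 extra days are Friday, Saturday, Sunday, Monday — none qualify.
Total: 8 + 0 = 8.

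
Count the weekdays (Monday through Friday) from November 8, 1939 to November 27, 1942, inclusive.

798

November 8, 1939 is a Wednesday.
From November 8, 1939 to November 27, 1942 is 1116 days inclusive.
1116 = 7 × 159 + 3, so there are 159 full weeks plus 3 extra days.
Each full week contributes 5 weekdays (Mon–Fri): 159 × 5 = 795.
The 3 extra days are Wednesday, Thursday, Friday — 3 of them qualify.
Total: 795 + 3 = 798.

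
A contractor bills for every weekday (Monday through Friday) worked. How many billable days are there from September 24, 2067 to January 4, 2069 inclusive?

335 weekdays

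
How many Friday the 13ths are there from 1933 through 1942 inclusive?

Friday-the-13ths by year:
1933: Jan, Oct
1934: Apr, Jul
1935: Sep, Dec
1936: Mar, Nov
1937: Aug
1938: May
1939: Jan, Oct
1940: Sep, Dec
1941: Jun
1942: Feb, Mar, Nov

18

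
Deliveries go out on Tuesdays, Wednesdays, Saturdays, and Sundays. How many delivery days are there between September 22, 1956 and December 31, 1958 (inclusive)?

476

September 22, 1956 is a Saturday.
That's 831 days from start to end, counting both.
831 = 7 × 118 + 5, so there are 118 full weeks plus 5 extra days.
Each full week contributes 4 days from the set (Tue, Wed, Sat, Sun): 118 × 4 = 472.
The 5 extra days are Sat, Sun, Mon, Tue, Wed — 4 of them qualify.
Total: 472 + 4 = 476.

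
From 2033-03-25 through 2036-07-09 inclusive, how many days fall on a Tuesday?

2033-03-25 is a Friday.
From 2033-03-25 to 2036-07-09 is 1203 days inclusive.
1203 = 7 × 171 + 6, so there are 171 full weeks plus 6 extra days.
Each full week contributes one Tuesday: 171 so far.
The 6 extra days are Friday, Saturday, Sunday, Monday, Tuesday, Wednesday — 1 of them qualifies.
Total: 171 + 1 = 172.

172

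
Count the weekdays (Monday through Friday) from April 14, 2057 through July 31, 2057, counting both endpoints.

77

April 14, 2057 is a Saturday.
That's 109 days from start to end, counting both.
109 = 7 × 15 + 4, so there are 15 full weeks plus 4 extra days.
Each full week contributes 5 weekdays (Mon–Fri): 15 × 5 = 75.
The 4 extra days are Sat, Sun, Mon, Tue — 2 of them qualify.
Total: 75 + 2 = 77.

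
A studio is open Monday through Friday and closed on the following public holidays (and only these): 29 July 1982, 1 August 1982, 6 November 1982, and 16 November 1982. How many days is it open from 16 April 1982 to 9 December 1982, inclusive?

168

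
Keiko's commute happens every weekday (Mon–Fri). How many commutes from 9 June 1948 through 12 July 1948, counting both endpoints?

9 June 1948 is a Wednesday.
The range spans 34 days (inclusive of both endpoints).
34 = 7 × 4 + 6, so there are 4 full weeks plus 6 extra days.
Each full week contributes 5 weekdays (Mon–Fri): 4 × 5 = 20.
The 6 extra days are Wed, Thu, Fri, Sat, Sun, Mon — 4 of them qualify.
Total: 20 + 4 = 24.

24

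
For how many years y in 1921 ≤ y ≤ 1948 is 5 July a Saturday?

4

Day of week of July 5 in each year:
1921: Tue, 1922: Wed, 1923: Thu, 1924: Sat ✓, 1925: Sun, 1926: Mon, 1927: Tue, 1928: Thu, 1929: Fri, 1930: Sat ✓, 1931: Sun, 1932: Tue, 1933: Wed, 1934: Thu, 1935: Fri, 1936: Sun, 1937: Mon, 1938: Tue, 1939: Wed, 1940: Fri, 1941: Sat ✓, 1942: Sun, 1943: Mon, 1944: Wed, 1945: Thu, 1946: Fri, 1947: Sat ✓, 1948: Mon
Saturdays: 1924, 1930, 1941, 1947.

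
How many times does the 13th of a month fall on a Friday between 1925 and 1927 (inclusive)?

Friday-the-13ths by year:
1925: Feb, Mar, Nov
1926: Aug
1927: May

5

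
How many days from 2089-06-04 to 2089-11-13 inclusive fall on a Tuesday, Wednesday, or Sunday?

2089-06-04 is a Saturday.
The range spans 163 days (inclusive of both endpoints).
163 = 7 × 23 + 2, so there are 23 full weeks plus 2 extra days.
Each full week contributes 3 days from the set (Tue, Wed, Sun): 23 × 3 = 69.
The 2 extra days are Saturday, Sunday — 1 of them qualifies.
Total: 69 + 1 = 70.

70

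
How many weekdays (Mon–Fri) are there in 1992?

1992-01-01 is a Wednesday.
From 1992-01-01 to 1992-12-31 is 366 days inclusive.
366 = 7 × 52 + 2, so there are 52 full weeks plus 2 extra days.
Each full week contributes 5 weekdays (Mon–Fri): 52 × 5 = 260.
The 2 extra days are Wednesday, Thursday — 2 of them qualify.
Total: 260 + 2 = 262.

262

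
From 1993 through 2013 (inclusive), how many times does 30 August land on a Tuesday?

3

Day of week of August 30 in each year:
1993: Mon, 1994: Tue ✓, 1995: Wed, 1996: Fri, 1997: Sat, 1998: Sun, 1999: Mon, 2000: Wed, 2001: Thu, 2002: Fri, 2003: Sat, 2004: Mon, 2005: Tue ✓, 2006: Wed, 2007: Thu, 2008: Sat, 2009: Sun, 2010: Mon, 2011: Tue ✓, 2012: Thu, 2013: Fri
Tuesdays: 1994, 2005, 2011.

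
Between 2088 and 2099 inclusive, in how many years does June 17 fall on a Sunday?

2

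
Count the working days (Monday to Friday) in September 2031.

1 September 2031 is a Monday.
The range spans 30 days (inclusive of both endpoints).
30 = 7 × 4 + 2, so there are 4 full weeks plus 2 extra days.
Each full week contributes 5 weekdays (Mon–Fri): 4 × 5 = 20.
The 2 extra days are Monday, Tuesday — 2 of them qualify.
Total: 20 + 2 = 22.

22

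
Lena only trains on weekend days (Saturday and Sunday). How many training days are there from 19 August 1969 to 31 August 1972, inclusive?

19 August 1969 is a Tuesday.
That's 1109 days from start to end, counting both.
1109 = 7 × 158 + 3, so there are 158 full weeks plus 3 extra days.
Each full week contributes 2 weekend days (Sat, Sun): 158 × 2 = 316.
The 3 extra days are Tue, Wed, Thu — none qualify.
Total: 316 + 0 = 316.

316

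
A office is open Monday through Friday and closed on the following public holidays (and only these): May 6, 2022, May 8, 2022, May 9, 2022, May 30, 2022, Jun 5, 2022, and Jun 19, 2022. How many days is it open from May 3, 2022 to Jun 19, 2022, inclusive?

31

May 3, 2022 is a Tuesday.
From May 3, 2022 to Jun 19, 2022 is 48 days inclusive.
48 = 7 × 6 + 6, so there are 6 full weeks plus 6 extra days.
Each full week contributes 5 weekdays (Mon–Fri): 6 × 5 = 30.
The 6 extra days are Tue, Wed, Thu, Fri, Sat, Sun — 4 of them qualify.
Total: 30 + 4 = 34.
Holidays: May 6, 2022 (Fri); May 8, 2022 (Sun); May 9, 2022 (Mon); May 30, 2022 (Mon); Jun 5, 2022 (Sun); Jun 19, 2022 (Sun).
3 of the 6 holidays fall on weekdays; the rest are weekends and were already excluded.
Business days: 34 − 3 = 31.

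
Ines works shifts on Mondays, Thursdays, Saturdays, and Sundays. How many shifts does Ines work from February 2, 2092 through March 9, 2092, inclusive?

February 2, 2092 is a Saturday.
That's 37 days from start to end, counting both.
37 = 7 × 5 + 2, so there are 5 full weeks plus 2 extra days.
Each full week contributes 4 days from the set (Mon, Thu, Sat, Sun): 5 × 4 = 20.
The 2 extra days are Saturday, Sunday — 2 of them qualify.
Total: 20 + 2 = 22.

22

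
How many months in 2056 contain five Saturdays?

A month has five Saturdays exactly when Saturday falls within its first (length − 28) days.
Jan: 31 days, starts Sat → 5 of Sat, Sun, Mon ✓
Feb: 29 days, starts Tue → 5 of Tue
Mar: 31 days, starts Wed → 5 of Wed, Thu, Fri
Apr: 30 days, starts Sat → 5 of Sat, Sun ✓
May: 31 days, starts Mon → 5 of Mon, Tue, Wed
Jun: 30 days, starts Thu → 5 of Thu, Fri
Jul: 31 days, starts Sat → 5 of Sat, Sun, Mon ✓
Aug: 31 days, starts Tue → 5 of Tue, Wed, Thu
Sep: 30 days, starts Fri → 5 of Fri, Sat ✓
Oct: 31 days, starts Sun → 5 of Sun, Mon, Tue
Nov: 30 days, starts Wed → 5 of Wed, Thu
Dec: 31 days, starts Fri → 5 of Fri, Sat, Sun ✓
Months with five Saturdays: Jan, Apr, Jul, Sep, Dec.

5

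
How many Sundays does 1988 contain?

January 1, 1988 is a Friday.
That's 366 days from start to end, counting both.
366 = 7 × 52 + 2, so there are 52 full weeks plus 2 extra days.
Each full week contributes one Sunday: 52 so far.
The 2 extra days are Fri, Sat — none qualify.
Total: 52 + 0 = 52.

52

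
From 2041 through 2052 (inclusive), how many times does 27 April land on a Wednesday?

2

Day of week of April 27 in each year:
2041: Sat, 2042: Sun, 2043: Mon, 2044: Wed ✓, 2045: Thu, 2046: Fri, 2047: Sat, 2048: Mon, 2049: Tue, 2050: Wed ✓, 2051: Thu, 2052: Sat
Wednesdays: 2044, 2050.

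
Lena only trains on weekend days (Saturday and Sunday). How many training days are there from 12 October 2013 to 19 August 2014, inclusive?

90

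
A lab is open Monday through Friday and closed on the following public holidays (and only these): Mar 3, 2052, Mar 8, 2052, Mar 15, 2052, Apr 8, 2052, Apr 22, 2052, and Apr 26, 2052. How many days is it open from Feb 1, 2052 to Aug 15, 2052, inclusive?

136 business days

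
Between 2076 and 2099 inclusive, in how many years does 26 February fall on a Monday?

Day of week of February 26 in each year:
2076: Wed, 2077: Fri, 2078: Sat, 2079: Sun, 2080: Mon ✓, 2081: Wed, 2082: Thu, 2083: Fri, 2084: Sat, 2085: Mon ✓, 2086: Tue, 2087: Wed, 2088: Thu, 2089: Sat, 2090: Sun, 2091: Mon ✓, 2092: Tue, 2093: Thu, 2094: Fri, 2095: Sat, 2096: Sun, 2097: Tue, 2098: Wed, 2099: Thu
Mondays: 2080, 2085, 2091.

3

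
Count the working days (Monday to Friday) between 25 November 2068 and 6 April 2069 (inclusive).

25 November 2068 is a Sunday.
The range spans 133 days (inclusive of both endpoints).
133 = 7 × 19, so the span is exactly 19 full weeks.
Each full week contributes 5 weekdays (Mon–Fri): 19 × 5 = 95.
Total: 95.

95 weekdays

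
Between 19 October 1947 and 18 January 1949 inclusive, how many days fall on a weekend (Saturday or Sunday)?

131

19 October 1947 is a Sunday.
That's 458 days from start to end, counting both.
458 = 7 × 65 + 3, so there are 65 full weeks plus 3 extra days.
Each full week contributes 2 weekend days (Sat, Sun): 65 × 2 = 130.
The 3 extra days are Sunday, Monday, Tuesday — 1 of them qualifies.
Total: 130 + 1 = 131.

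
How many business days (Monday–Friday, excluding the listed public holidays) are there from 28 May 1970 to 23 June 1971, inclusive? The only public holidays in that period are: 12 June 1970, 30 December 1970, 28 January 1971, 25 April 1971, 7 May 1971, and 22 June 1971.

275 business days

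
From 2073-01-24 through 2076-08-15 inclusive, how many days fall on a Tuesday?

186 Tuesdays

2073-01-24 is a Tuesday.
From 2073-01-24 to 2076-08-15 is 1300 days inclusive.
1300 = 7 × 185 + 5, so there are 185 full weeks plus 5 extra days.
Each full week contributes one Tuesday: 185 so far.
The 5 extra days are Tuesday, Wednesday, Thursday, Friday, Saturday — 1 of them qualifies.
Total: 185 + 1 = 186.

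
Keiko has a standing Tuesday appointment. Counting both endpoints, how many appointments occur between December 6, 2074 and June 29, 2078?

186 Tuesdays

December 6, 2074 is a Thursday.
That's 1302 days from start to end, counting both.
1302 = 7 × 186, so the span is exactly 186 full weeks.
Each full week contributes one Tuesday: 186 so far.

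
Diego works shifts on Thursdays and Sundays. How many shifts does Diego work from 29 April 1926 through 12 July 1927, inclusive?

29 April 1926 is a Thursday.
From 29 April 1926 to 12 July 1927 is 440 days inclusive.
440 = 7 × 62 + 6, so there are 62 full weeks plus 6 extra days.
Each full week contributes 2 days from the set (Thu, Sun): 62 × 2 = 124.
The 6 extra days are Thu, Fri, Sat, Sun, Mon, Tue — 2 of them qualify.
Total: 124 + 2 = 126.

126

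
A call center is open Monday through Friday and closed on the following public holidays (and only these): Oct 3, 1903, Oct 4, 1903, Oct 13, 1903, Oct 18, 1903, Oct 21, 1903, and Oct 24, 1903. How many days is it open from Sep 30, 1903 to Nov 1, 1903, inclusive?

Sep 30, 1903 is a Wednesday.
That's 33 days from start to end, counting both.
33 = 7 × 4 + 5, so there are 4 full weeks plus 5 extra days.
Each full week contributes 5 weekdays (Mon–Fri): 4 × 5 = 20.
The 5 extra days are Wed, Thu, Fri, Sat, Sun — 3 of them qualify.
Total: 20 + 3 = 23.
Holidays: Oct 3, 1903 (Sat); Oct 4, 1903 (Sun); Oct 13, 1903 (Tue); Oct 18, 1903 (Sun); Oct 21, 1903 (Wed); Oct 24, 1903 (Sat).
2 of the 6 holidays fall on weekdays; the rest are weekends and were already excluded.
Business days: 23 − 2 = 21.

21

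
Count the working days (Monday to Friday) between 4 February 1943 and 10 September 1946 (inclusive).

939 weekdays

4 February 1943 is a Thursday.
That's 1315 days from start to end, counting both.
1315 = 7 × 187 + 6, so there are 187 full weeks plus 6 extra days.
Each full week contributes 5 weekdays (Mon–Fri): 187 × 5 = 935.
The 6 extra days are Thu, Fri, Sat, Sun, Mon, Tue — 4 of them qualify.
Total: 935 + 4 = 939.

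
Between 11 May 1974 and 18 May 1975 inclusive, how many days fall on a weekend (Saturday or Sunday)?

108

11 May 1974 is a Saturday.
From 11 May 1974 to 18 May 1975 is 373 days inclusive.
373 = 7 × 53 + 2, so there are 53 full weeks plus 2 extra days.
Each full week contributes 2 weekend days (Sat, Sun): 53 × 2 = 106.
The 2 extra days are Saturday, Sunday — 2 of them qualify.
Total: 106 + 2 = 108.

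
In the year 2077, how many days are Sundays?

52

January 1, 2077 is a Friday.
The range spans 365 days (inclusive of both endpoints).
365 = 7 × 52 + 1, so there are 52 full weeks plus 1 extra day.
Each full week contributes one Sunday: 52 so far.
The 1 extra day is Fri — none qualify.
Total: 52 + 0 = 52.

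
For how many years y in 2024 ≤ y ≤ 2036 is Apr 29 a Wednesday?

Day of week of April 29 in each year:
2024: Mon, 2025: Tue, 2026: Wed ✓, 2027: Thu, 2028: Sat, 2029: Sun, 2030: Mon, 2031: Tue, 2032: Thu, 2033: Fri, 2034: Sat, 2035: Sun, 2036: Tue
Wednesdays: 2026.

1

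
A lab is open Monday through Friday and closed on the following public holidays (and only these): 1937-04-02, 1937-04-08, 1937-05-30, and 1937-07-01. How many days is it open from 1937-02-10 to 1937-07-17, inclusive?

110 working days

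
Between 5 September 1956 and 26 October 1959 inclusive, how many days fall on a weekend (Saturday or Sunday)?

5 September 1956 is a Wednesday.
From 5 September 1956 to 26 October 1959 is 1147 days inclusive.
1147 = 7 × 163 + 6, so there are 163 full weeks plus 6 extra days.
Each full week contributes 2 weekend days (Sat, Sun): 163 × 2 = 326.
The 6 extra days are Wednesday, Thursday, Friday, Saturday, Sunday, Monday — 2 of them qualify.
Total: 326 + 2 = 328.

328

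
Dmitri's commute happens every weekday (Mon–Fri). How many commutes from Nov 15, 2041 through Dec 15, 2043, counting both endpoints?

Nov 15, 2041 is a Friday.
That's 761 days from start to end, counting both.
761 = 7 × 108 + 5, so there are 108 full weeks plus 5 extra days.
Each full week contributes 5 weekdays (Mon–Fri): 108 × 5 = 540.
The 5 extra days are Friday, Saturday, Sunday, Monday, Tuesday — 3 of them qualify.
Total: 540 + 3 = 543.

543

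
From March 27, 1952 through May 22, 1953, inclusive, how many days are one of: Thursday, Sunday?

March 27, 1952 is a Thursday.
That's 422 days from start to end, counting both.
422 = 7 × 60 + 2, so there are 60 full weeks plus 2 extra days.
Each full week contributes 2 days from the set (Thu, Sun): 60 × 2 = 120.
The 2 extra days are Thu, Fri — 1 of them qualifies.
Total: 120 + 1 = 121.

121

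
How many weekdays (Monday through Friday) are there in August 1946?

August 1, 1946 is a Thursday.
From August 1, 1946 to August 31, 1946 is 31 days inclusive.
31 = 7 × 4 + 3, so there are 4 full weeks plus 3 extra days.
Each full week contributes 5 weekdays (Mon–Fri): 4 × 5 = 20.
The 3 extra days are Thu, Fri, Sat — 2 of them qualify.
Total: 20 + 2 = 22.

22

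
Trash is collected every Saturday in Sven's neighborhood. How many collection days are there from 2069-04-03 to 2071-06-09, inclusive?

114

2069-04-03 is a Wednesday.
From 2069-04-03 to 2071-06-09 is 798 days inclusive.
798 = 7 × 114, so the span is exactly 114 full weeks.
Each full week contributes one Saturday: 114 so far.
Total: 114.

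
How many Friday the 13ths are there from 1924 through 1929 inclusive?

11

Friday-the-13ths by year:
1924: Jun
1925: Feb, Mar, Nov
1926: Aug
1927: May
1928: Jan, Apr, Jul
1929: Sep, Dec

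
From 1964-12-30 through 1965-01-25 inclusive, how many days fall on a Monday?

1964-12-30 is a Wednesday.
That's 27 days from start to end, counting both.
27 = 7 × 3 + 6, so there are 3 full weeks plus 6 extra days.
Each full week contributes one Monday: 3 so far.
The 6 extra days are Wed, Thu, Fri, Sat, Sun, Mon — 1 of them qualifies.
Total: 3 + 1 = 4.

4 Mondays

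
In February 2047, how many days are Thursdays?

4

2047-02-01 is a Friday.
That's 28 days from start to end, counting both.
28 = 7 × 4, so the span is exactly 4 full weeks.
Each full week contributes one Thursday: 4 so far.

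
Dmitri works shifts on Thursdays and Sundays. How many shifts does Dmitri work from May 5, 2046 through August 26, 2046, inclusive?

33

May 5, 2046 is a Saturday.
The range spans 114 days (inclusive of both endpoints).
114 = 7 × 16 + 2, so there are 16 full weeks plus 2 extra days.
Each full week contributes 2 days from the set (Thu, Sun): 16 × 2 = 32.
The 2 extra days are Saturday, Sunday — 1 of them qualifies.
Total: 32 + 1 = 33.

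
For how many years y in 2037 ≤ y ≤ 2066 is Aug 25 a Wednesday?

Day of week of August 25 in each year:
2037: Tue, 2038: Wed ✓, 2039: Thu, 2040: Sat, 2041: Sun, 2042: Mon, 2043: Tue, 2044: Thu, 2045: Fri, 2046: Sat, 2047: Sun, 2048: Tue, 2049: Wed ✓, 2050: Thu, 2051: Fri, 2052: Sun, 2053: Mon, 2054: Tue, 2055: Wed ✓, 2056: Fri, 2057: Sat, 2058: Sun, 2059: Mon, 2060: Wed ✓, 2061: Thu, 2062: Fri, 2063: Sat, 2064: Mon, 2065: Tue, 2066: Wed ✓
Wednesdays: 2038, 2049, 2055, 2060, 2066.

5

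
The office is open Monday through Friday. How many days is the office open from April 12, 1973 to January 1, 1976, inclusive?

711 weekdays

April 12, 1973 is a Thursday.
That's 995 days from start to end, counting both.
995 = 7 × 142 + 1, so there are 142 full weeks plus 1 extra day.
Each full week contributes 5 weekdays (Mon–Fri): 142 × 5 = 710.
The 1 extra day is Thursday — 1 of them qualifies.
Total: 710 + 1 = 711.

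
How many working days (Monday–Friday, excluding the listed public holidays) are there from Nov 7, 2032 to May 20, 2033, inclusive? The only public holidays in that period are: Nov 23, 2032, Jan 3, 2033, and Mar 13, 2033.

138 working days

Nov 7, 2032 is a Sunday.
From Nov 7, 2032 to May 20, 2033 is 195 days inclusive.
195 = 7 × 27 + 6, so there are 27 full weeks plus 6 extra days.
Each full week contributes 5 weekdays (Mon–Fri): 27 × 5 = 135.
The 6 extra days are Sunday, Monday, Tuesday, Wednesday, Thursday, Friday — 5 of them qualify.
Total: 135 + 5 = 140.
Holidays: Nov 23, 2032 (Tue); Jan 3, 2033 (Mon); Mar 13, 2033 (Sun).
2 of the 3 holidays fall on weekdays; the rest are weekends and were already excluded.
Business days: 140 − 2 = 138.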